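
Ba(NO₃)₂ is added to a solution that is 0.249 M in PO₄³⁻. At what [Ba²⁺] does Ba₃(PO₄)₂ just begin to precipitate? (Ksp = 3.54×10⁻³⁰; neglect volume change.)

3.85×10⁻¹⁰ M

A salt starts to precipitate once the ion product Q reaches its Ksp.
Ba₃(PO₄)₂(s) ⇌ 3 Ba²⁺(aq) + 2 PO₄³⁻(aq)
Ksp = [Ba²⁺]^3[PO₄³⁻]^2 = [Ba²⁺]^3(0.249)^2
[Ba²⁺]^3 = 3.54×10⁻³⁰ / (0.249)^2 = 5.71×10⁻²⁹
[Ba²⁺] = 3.85×10⁻¹⁰ M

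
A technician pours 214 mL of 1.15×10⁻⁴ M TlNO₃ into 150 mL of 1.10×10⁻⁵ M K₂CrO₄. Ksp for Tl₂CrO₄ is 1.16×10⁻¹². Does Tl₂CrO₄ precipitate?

No

After mixing, V = 214 mL + 150 mL = 364 mL.
[Tl⁺] = (1.15×10⁻⁴)(214)/364 = 6.76×10⁻⁵ M
[CrO₄²⁻] = (1.10×10⁻⁵)(150)/364 = 4.53×10⁻⁶ M
Q = [Tl⁺]^2[CrO₄²⁻] = 2.07×10⁻¹⁴
Q = 2.07×10⁻¹⁴ < Ksp = 1.16×10⁻¹², so the solution is unsaturated and no precipitate forms.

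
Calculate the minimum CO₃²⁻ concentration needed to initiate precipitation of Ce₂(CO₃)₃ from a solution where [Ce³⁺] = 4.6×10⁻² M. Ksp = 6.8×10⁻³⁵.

3.2×10⁻¹¹ M

The threshold for precipitation is Q = Ksp.
Ce₂(CO₃)₃(s) ⇌ 2 Ce³⁺(aq) + 3 CO₃²⁻(aq)
Ksp = [Ce³⁺]^2[CO₃²⁻]^3 = [CO₃²⁻]^3(4.6×10⁻²)^2
[CO₃²⁻]^3 = 6.8×10⁻³⁵ / (4.6×10⁻²)^2 = 3.2×10⁻³²
[CO₃²⁻] = 3.2×10⁻¹¹ M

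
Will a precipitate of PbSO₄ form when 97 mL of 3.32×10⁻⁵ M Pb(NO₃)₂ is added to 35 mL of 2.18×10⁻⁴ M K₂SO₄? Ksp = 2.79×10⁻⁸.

After mixing, V = 97 mL + 35 mL = 132 mL.
[Pb²⁺] = (3.32×10⁻⁵)(97)/132 = 2.44×10⁻⁵ M
[SO₄²⁻] = (2.18×10⁻⁴)(35)/132 = 5.78×10⁻⁵ M
Q = [Pb²⁺][SO₄²⁻] = 1.41×10⁻⁹
Q = 1.41×10⁻⁹ < Ksp = 2.79×10⁻⁸, so the solution is unsaturated and no precipitate forms.

No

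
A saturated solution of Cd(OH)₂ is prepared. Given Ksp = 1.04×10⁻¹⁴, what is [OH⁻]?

Cd(OH)₂(s) ⇌ Cd²⁺(aq) + 2 OH⁻(aq)
Call the molar solubility s, so that [Cd²⁺] = s and [OH⁻] = 2s.
Ksp = [Cd²⁺][OH⁻]^2 = s · (2s)^2 = 4s^3 = 1.04×10⁻¹⁴
s = 1.38×10⁻⁵ mol/L
[OH⁻] = 2s = 2.75×10⁻⁵ mol/L

2.75×10⁻⁵ M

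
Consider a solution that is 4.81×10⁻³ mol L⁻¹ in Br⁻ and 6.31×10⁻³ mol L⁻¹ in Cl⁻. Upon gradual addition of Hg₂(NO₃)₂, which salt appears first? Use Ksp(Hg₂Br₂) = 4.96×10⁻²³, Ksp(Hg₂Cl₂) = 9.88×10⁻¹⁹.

Each salt precipitates once Q = Ksp for that salt.
For Hg₂Br₂: [Hg₂²⁺] = (Ksp/[Br⁻]^2) = 2.14×10⁻¹⁸ mol L⁻¹
For Hg₂Cl₂: [Hg₂²⁺] = (Ksp/[Cl⁻]^2) = 2.48×10⁻¹⁴ mol L⁻¹
Hg₂Br₂ requires the lower [Hg₂²⁺], so it precipitates first.

Hg₂Br₂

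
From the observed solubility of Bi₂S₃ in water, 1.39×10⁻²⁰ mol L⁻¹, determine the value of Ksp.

Bi₂S₃(s) ⇌ 2 Bi³⁺(aq) + 3 S²⁻(aq)
Let s be the molar solubility. Then [Bi³⁺] = 2s and [S²⁻] = 3s.
Ksp = [Bi³⁺]^2[S²⁻]^3 = (2s)^2 · (3s)^3 = 108s^5
Ksp = 108 × (1.39×10⁻²⁰)^5 = 5.60×10⁻⁹⁸

Ksp = 5.60×10⁻⁹⁸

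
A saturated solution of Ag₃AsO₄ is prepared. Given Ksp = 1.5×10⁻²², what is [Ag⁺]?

4.6×10⁻⁶ M

Ag₃AsO₄(s) ⇌ 3 Ag⁺(aq) + AsO₄³⁻(aq)
If s mol/L of Ag₃AsO₄ dissolves, [Ag⁺] = 3s and [AsO₄³⁻] = s.
Ksp = [Ag⁺]^3[AsO₄³⁻] = (3s)^3 · s = 27s^4 = 1.5×10⁻²²
s = 1.5×10⁻⁶ M
[Ag⁺] = 3s = 4.6×10⁻⁶ M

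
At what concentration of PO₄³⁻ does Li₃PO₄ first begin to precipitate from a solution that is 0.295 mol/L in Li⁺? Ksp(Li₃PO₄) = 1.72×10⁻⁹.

6.70×10⁻⁸ M

Each salt precipitates once Q = Ksp for that salt.
Li₃PO₄(s) ⇌ 3 Li⁺(aq) + PO₄³⁻(aq)
Ksp = [Li⁺]^3[PO₄³⁻] = [PO₄³⁻](0.295)^3
[PO₄³⁻] = 1.72×10⁻⁹ / (0.295)^3 = 6.70×10⁻⁸
[PO₄³⁻] = 6.70×10⁻⁸ mol/L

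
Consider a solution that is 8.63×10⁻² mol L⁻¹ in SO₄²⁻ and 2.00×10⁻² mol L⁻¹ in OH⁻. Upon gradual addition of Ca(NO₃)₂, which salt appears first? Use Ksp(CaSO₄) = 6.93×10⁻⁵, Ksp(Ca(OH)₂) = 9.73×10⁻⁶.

CaSO₄

Each salt precipitates once Q = Ksp for that salt.
For CaSO₄: [Ca²⁺] = (Ksp/[SO₄²⁻]) = 8.03×10⁻⁴ mol L⁻¹
For Ca(OH)₂: [Ca²⁺] = (Ksp/[OH⁻]^2) = 2.43×10⁻² mol L⁻¹
Since CaSO₄ needs less Ca²⁺ to reach saturation, it precipitates first.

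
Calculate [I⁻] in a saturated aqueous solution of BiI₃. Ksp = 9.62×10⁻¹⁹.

BiI₃(s) ⇌ Bi³⁺(aq) + 3 I⁻(aq)
For each mole of BiI₃ that dissolves per liter, [Bi³⁺] = s and [I⁻] = 3s; let s denote this solubility.
Ksp = [Bi³⁺][I⁻]^3 = s · (3s)^3 = 27s^4 = 9.62×10⁻¹⁹
s = 1.37×10⁻⁵ mol/L
[I⁻] = 3s = 4.12×10⁻⁵ mol/L

4.12×10⁻⁵ M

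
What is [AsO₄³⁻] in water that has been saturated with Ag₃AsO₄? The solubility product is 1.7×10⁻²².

Ag₃AsO₄(s) ⇌ 3 Ag⁺(aq) + AsO₄³⁻(aq)
Let s be the molar solubility. Then [Ag⁺] = 3s and [AsO₄³⁻] = s.
Ksp = [Ag⁺]^3[AsO₄³⁻] = (3s)^3 · s = 27s^4 = 1.7×10⁻²²
s = 1.6×10⁻⁶ mol/L
[AsO₄³⁻] = s = 1.6×10⁻⁶ mol/L

1.6×10⁻⁶ M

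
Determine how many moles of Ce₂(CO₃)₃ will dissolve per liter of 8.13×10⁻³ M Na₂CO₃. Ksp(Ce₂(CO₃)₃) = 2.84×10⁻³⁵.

Ce₂(CO₃)₃(s) ⇌ 2 Ce³⁺(aq) + 3 CO₃²⁻(aq)
With CO₃²⁻ already at 8.13×10⁻³ M and s small, take [CO₃²⁻] ≈ 8.13×10⁻³ M and [Ce³⁺] = 2s.
Ksp = [Ce³⁺]^2[CO₃²⁻]^3 = (2s)^2(8.13×10⁻³)^3
(2s)^2 = 2.84×10⁻³⁵ / (8.13×10⁻³)^3 = 5.29×10⁻²⁹
s = 3.63×10⁻¹⁵ M

3.63×10⁻¹⁵ M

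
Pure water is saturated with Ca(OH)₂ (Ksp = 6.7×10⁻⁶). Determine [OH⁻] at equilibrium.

2.4×10⁻² M

Ca(OH)₂(s) ⇌ Ca²⁺(aq) + 2 OH⁻(aq)
For each mole of Ca(OH)₂ that dissolves per liter, [Ca²⁺] = s and [OH⁻] = 2s; let s denote this solubility.
Ksp = [Ca²⁺][OH⁻]^2 = s · (2s)^2 = 4s^3 = 6.7×10⁻⁶
s = 1.2×10⁻² mol L⁻¹
[OH⁻] = 2s = 2.4×10⁻² mol L⁻¹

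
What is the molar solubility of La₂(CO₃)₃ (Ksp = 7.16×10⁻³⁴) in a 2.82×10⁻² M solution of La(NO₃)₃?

3.22×10⁻¹¹ M

La₂(CO₃)₃(s) ⇌ 2 La³⁺(aq) + 3 CO₃²⁻(aq)
La³⁺ is already present at 2.82×10⁻² M. If s mol/L of La₂(CO₃)₃ dissolves, [CO₃²⁻] = 3s while [La³⁺] ≈ 2.82×10⁻² M.
Ksp = [La³⁺]^2[CO₃²⁻]^3 = (2.82×10⁻²)^2(3s)^3
(3s)^3 = 7.16×10⁻³⁴ / (2.82×10⁻²)^2 = 9.00×10⁻³¹
s = 3.22×10⁻¹¹ M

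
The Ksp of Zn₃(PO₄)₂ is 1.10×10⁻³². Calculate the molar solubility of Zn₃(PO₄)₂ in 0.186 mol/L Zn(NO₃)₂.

6.54×10⁻¹⁶ M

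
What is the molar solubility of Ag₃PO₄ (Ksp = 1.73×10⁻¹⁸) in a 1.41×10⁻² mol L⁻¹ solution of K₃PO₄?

Ag₃PO₄(s) ⇌ 3 Ag⁺(aq) + PO₄³⁻(aq)
PO₄³⁻ is already present at 1.41×10⁻² mol L⁻¹. If s mol/L of Ag₃PO₄ dissolves, [Ag⁺] = 3s while [PO₄³⁻] ≈ 1.41×10⁻² mol L⁻¹.
Ksp = [Ag⁺]^3[PO₄³⁻] = (3s)^3(1.41×10⁻²)
(3s)^3 = 1.73×10⁻¹⁸ / (1.41×10⁻²) = 1.23×10⁻¹⁶
s = 1.66×10⁻⁶ mol L⁻¹

1.66×10⁻⁶ M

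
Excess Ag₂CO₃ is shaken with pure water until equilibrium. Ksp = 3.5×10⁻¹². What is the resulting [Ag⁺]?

1.9×10⁻⁴ M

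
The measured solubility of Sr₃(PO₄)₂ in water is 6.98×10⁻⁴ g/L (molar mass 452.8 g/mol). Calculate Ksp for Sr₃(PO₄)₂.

Molar solubility s = (6.98×10⁻⁴ g/L) / (452.8 g/mol) = 1.5415×10⁻⁶ mol/L
Sr₃(PO₄)₂(s) ⇌ 3 Sr²⁺(aq) + 2 PO₄³⁻(aq)
With molar solubility s: [Sr²⁺] = 3s, [PO₄³⁻] = 2s.
Ksp = [Sr²⁺]^3[PO₄³⁻]^2 = (3s)^3 · (2s)^2 = 108s^5
Ksp = 108 × (1.5415×10⁻⁶)^5 = 9.40×10⁻²⁸

Ksp = 9.40×10⁻²⁸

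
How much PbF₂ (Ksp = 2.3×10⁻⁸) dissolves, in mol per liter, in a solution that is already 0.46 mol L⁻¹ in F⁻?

1.1×10⁻⁷ M

PbF₂(s) ⇌ Pb²⁺(aq) + 2 F⁻(aq)
F⁻ is already present at 0.46 mol L⁻¹. If s mol/L of PbF₂ dissolves, [Pb²⁺] = s while [F⁻] ≈ 0.46 mol L⁻¹.
Ksp = [Pb²⁺][F⁻]^2 = s(0.46)^2
s = 2.3×10⁻⁸ / (0.46)^2 = 1.1×10⁻⁷
s = 1.1×10⁻⁷ mol L⁻¹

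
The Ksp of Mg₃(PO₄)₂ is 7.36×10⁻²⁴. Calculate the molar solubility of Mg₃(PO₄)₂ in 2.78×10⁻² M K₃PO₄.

7.07×10⁻⁸ M

Mg₃(PO₄)₂(s) ⇌ 3 Mg²⁺(aq) + 2 PO₄³⁻(aq)
The solution already contains PO₄³⁻ at 2.78×10⁻² M. Let s be the molar solubility of Mg₃(PO₄)₂.
[PO₄³⁻] ≈ 2.78×10⁻² M (common ion dominates); [Mg²⁺] = 3s.
Ksp = [Mg²⁺]^3[PO₄³⁻]^2 = (3s)^3(2.78×10⁻²)^2
(3s)^3 = 7.36×10⁻²⁴ / (2.78×10⁻²)^2 = 9.52×10⁻²¹
s = 7.07×10⁻⁸ M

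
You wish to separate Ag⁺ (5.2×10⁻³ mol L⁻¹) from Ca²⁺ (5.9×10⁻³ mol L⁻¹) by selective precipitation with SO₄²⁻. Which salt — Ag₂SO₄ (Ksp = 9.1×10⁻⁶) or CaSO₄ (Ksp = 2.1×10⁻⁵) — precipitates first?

Each salt precipitates once Q = Ksp for that salt.
For Ag₂SO₄: [SO₄²⁻] = (Ksp/[Ag⁺]^2) = 0.34 mol L⁻¹
For CaSO₄: [SO₄²⁻] = (Ksp/[Ca²⁺]) = 3.6×10⁻³ mol L⁻¹
The smaller threshold [SO₄²⁻] is reached first, so CaSO₄ precipitates first.

CaSO₄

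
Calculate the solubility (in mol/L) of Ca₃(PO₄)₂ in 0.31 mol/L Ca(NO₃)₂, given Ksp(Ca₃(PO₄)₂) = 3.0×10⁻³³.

Ca₃(PO₄)₂(s) ⇌ 3 Ca²⁺(aq) + 2 PO₄³⁻(aq)
With Ca²⁺ already at 0.31 mol/L and s small, take [Ca²⁺] ≈ 0.31 mol/L and [PO₄³⁻] = 2s.
Ksp = [Ca²⁺]^3[PO₄³⁻]^2 = (0.31)^3(2s)^2
(2s)^2 = 3.0×10⁻³³ / (0.31)^3 = 1.0×10⁻³¹
s = 1.6×10⁻¹⁶ mol/L

1.6×10⁻¹⁶ M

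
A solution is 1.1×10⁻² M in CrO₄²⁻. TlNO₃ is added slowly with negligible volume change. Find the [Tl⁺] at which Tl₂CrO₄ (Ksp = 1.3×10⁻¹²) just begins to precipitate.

Precipitation begins when Q = Ksp.
Tl₂CrO₄(s) ⇌ 2 Tl⁺(aq) + CrO₄²⁻(aq)
Ksp = [Tl⁺]^2[CrO₄²⁻] = [Tl⁺]^2(1.1×10⁻²)
[Tl⁺]^2 = 1.3×10⁻¹² / (1.1×10⁻²) = 1.2×10⁻¹⁰
[Tl⁺] = 1.1×10⁻⁵ M

1.1×10⁻⁵ M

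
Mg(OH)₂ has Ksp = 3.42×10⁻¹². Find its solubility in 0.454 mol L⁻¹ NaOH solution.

1.66×10⁻¹¹ M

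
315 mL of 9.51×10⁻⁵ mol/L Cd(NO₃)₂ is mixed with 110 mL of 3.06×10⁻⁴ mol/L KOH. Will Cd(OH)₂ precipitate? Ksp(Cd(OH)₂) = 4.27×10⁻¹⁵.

Yes

After mixing, V = 315 mL + 110 mL = 425 mL.
[Cd²⁺] = (9.51×10⁻⁵)(315)/425 = 7.05×10⁻⁵ mol/L
[OH⁻] = (3.06×10⁻⁴)(110)/425 = 7.92×10⁻⁵ mol/L
Q = [Cd²⁺][OH⁻]^2 = 4.42×10⁻¹³
Since Q (4.42×10⁻¹³) exceeds Ksp (4.27×10⁻¹⁵), Cd(OH)₂ will precipitate.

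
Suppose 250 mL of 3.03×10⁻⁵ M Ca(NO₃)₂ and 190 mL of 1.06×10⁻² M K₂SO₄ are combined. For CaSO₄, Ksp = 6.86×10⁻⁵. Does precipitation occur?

After mixing, V = 250 mL + 190 mL = 440 mL.
[Ca²⁺] = (3.03×10⁻⁵)(250)/440 = 1.72×10⁻⁵ M
[SO₄²⁻] = (1.06×10⁻²)(190)/440 = 4.58×10⁻³ M
Q = [Ca²⁺][SO₄²⁻] = 7.88×10⁻⁸
Q = 7.88×10⁻⁸ < Ksp = 6.86×10⁻⁵, so the solution is unsaturated and no precipitate forms.

No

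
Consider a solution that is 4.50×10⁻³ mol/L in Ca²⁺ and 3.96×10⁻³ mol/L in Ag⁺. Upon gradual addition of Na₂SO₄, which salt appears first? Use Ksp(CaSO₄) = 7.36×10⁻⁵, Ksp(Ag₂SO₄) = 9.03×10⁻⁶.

CaSO₄

The threshold for precipitation is Q = Ksp.
For CaSO₄: [SO₄²⁻] = (Ksp/[Ca²⁺]) = 1.64×10⁻² mol/L
For Ag₂SO₄: [SO₄²⁻] = (Ksp/[Ag⁺]^2) = 0.576 mol/L
Since CaSO₄ needs less SO₄²⁻ to reach saturation, it precipitates first.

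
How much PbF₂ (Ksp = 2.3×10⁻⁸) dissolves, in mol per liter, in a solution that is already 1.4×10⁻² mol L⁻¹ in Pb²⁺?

6.4×10⁻⁴ M

PbF₂(s) ⇌ Pb²⁺(aq) + 2 F⁻(aq)
Let s be the solubility of PbF₂ here. The common ion gives [Pb²⁺] ≈ 1.4×10⁻² mol L⁻¹, and [F⁻] = 2s.
Ksp = [Pb²⁺][F⁻]^2 = (1.4×10⁻²)(2s)^2
(2s)^2 = 2.3×10⁻⁸ / (1.4×10⁻²) = 1.6×10⁻⁶
s = 6.4×10⁻⁴ mol L⁻¹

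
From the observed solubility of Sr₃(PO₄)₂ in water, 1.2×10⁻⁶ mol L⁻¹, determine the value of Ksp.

Ksp = 2.7×10⁻²⁸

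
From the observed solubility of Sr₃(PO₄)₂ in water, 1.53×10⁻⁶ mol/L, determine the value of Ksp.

Sr₃(PO₄)₂(s) ⇌ 3 Sr²⁺(aq) + 2 PO₄³⁻(aq)
Let s be the molar solubility. Then [Sr²⁺] = 3s and [PO₄³⁻] = 2s.
Ksp = [Sr²⁺]^3[PO₄³⁻]^2 = (3s)^3 · (2s)^2 = 108s^5
Ksp = 108 × (1.53×10⁻⁶)^5 = 9.05×10⁻²⁸

Ksp = 9.05×10⁻²⁸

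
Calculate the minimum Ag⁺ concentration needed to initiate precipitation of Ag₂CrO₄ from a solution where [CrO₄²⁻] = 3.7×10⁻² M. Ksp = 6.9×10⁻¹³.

4.3×10⁻⁶ M

A salt starts to precipitate once the ion product Q reaches its Ksp.
Ag₂CrO₄(s) ⇌ 2 Ag⁺(aq) + CrO₄²⁻(aq)
Ksp = [Ag⁺]^2[CrO₄²⁻] = [Ag⁺]^2(3.7×10⁻²)
[Ag⁺]^2 = 6.9×10⁻¹³ / (3.7×10⁻²) = 1.9×10⁻¹¹
[Ag⁺] = 4.3×10⁻⁶ M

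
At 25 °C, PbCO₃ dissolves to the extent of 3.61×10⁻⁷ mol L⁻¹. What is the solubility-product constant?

Ksp = 1.30×10⁻¹³

PbCO₃(s) ⇌ Pb²⁺(aq) + CO₃²⁻(aq)
Let s be the molar solubility. Then [Pb²⁺] = s and [CO₃²⁻] = s.
Ksp = [Pb²⁺][CO₃²⁻] = s · s = s^2
Ksp = (3.61×10⁻⁷)^2 = 1.30×10⁻¹³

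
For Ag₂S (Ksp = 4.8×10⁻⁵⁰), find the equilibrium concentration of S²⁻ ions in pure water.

Ag₂S(s) ⇌ 2 Ag⁺(aq) + S²⁻(aq)
For each mole of Ag₂S that dissolves per liter, [Ag⁺] = 2s and [S²⁻] = s; let s denote this solubility.
Ksp = [Ag⁺]^2[S²⁻] = (2s)^2 · s = 4s^3 = 4.8×10⁻⁵⁰
s = 2.3×10⁻¹⁷ mol L⁻¹
[S²⁻] = s = 2.3×10⁻¹⁷ mol L⁻¹

2.3×10⁻¹⁷ M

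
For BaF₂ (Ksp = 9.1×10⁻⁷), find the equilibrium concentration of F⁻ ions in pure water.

1.2×10⁻² M

BaF₂(s) ⇌ Ba²⁺(aq) + 2 F⁻(aq)
With molar solubility s: [Ba²⁺] = s, [F⁻] = 2s.
Ksp = [Ba²⁺][F⁻]^2 = s · (2s)^2 = 4s^3 = 9.1×10⁻⁷
s = 6.1×10⁻³ mol L⁻¹
[F⁻] = 2s = 1.2×10⁻² mol L⁻¹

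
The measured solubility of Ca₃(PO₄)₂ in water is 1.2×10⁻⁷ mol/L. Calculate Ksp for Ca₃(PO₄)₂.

Ca₃(PO₄)₂(s) ⇌ 3 Ca²⁺(aq) + 2 PO₄³⁻(aq)
If s mol/L of Ca₃(PO₄)₂ dissolves, [Ca²⁺] = 3s and [PO₄³⁻] = 2s.
Ksp = [Ca²⁺]^3[PO₄³⁻]^2 = (3s)^3 · (2s)^2 = 108s^5
Ksp = 108 × (1.2×10⁻⁷)^5 = 2.7×10⁻³³

Ksp = 2.7×10⁻³³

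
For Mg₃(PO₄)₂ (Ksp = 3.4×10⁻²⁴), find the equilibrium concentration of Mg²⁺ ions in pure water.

2.4×10⁻⁵ M

Mg₃(PO₄)₂(s) ⇌ 3 Mg²⁺(aq) + 2 PO₄³⁻(aq)
Call the molar solubility s, so that [Mg²⁺] = 3s and [PO₄³⁻] = 2s.
Ksp = [Mg²⁺]^3[PO₄³⁻]^2 = (3s)^3 · (2s)^2 = 108s^5 = 3.4×10⁻²⁴
s = 7.9×10⁻⁶ mol L⁻¹
[Mg²⁺] = 3s = 2.4×10⁻⁵ mol L⁻¹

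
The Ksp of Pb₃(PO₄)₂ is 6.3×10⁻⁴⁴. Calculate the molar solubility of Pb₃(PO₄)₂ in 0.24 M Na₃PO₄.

3.4×10⁻¹⁵ M

Pb₃(PO₄)₂(s) ⇌ 3 Pb²⁺(aq) + 2 PO₄³⁻(aq)
Let s be the solubility of Pb₃(PO₄)₂ here. The common ion gives [PO₄³⁻] ≈ 0.24 M, and [Pb²⁺] = 3s.
Ksp = [Pb²⁺]^3[PO₄³⁻]^2 = (3s)^3(0.24)^2
(3s)^3 = 6.3×10⁻⁴⁴ / (0.24)^2 = 1.1×10⁻⁴²
s = 3.4×10⁻¹⁵ M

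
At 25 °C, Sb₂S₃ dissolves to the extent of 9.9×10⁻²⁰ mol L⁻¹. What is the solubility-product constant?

Sb₂S₃(s) ⇌ 2 Sb³⁺(aq) + 3 S²⁻(aq)
For each mole of Sb₂S₃ that dissolves per liter, [Sb³⁺] = 2s and [S²⁻] = 3s; let s denote this solubility.
Ksp = [Sb³⁺]^2[S²⁻]^3 = (2s)^2 · (3s)^3 = 108s^5
Ksp = 108 × (9.9×10⁻²⁰)^5 = 1.0×10⁻⁹³

Ksp = 1.0×10⁻⁹³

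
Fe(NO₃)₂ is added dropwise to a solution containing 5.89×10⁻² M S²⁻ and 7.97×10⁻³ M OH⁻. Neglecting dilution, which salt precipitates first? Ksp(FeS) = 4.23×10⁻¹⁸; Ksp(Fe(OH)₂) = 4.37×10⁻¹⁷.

FeS

Precipitation of each salt begins when its ion product equals Ksp.
For FeS: [Fe²⁺] = (Ksp/[S²⁻]) = 7.18×10⁻¹⁷ M
For Fe(OH)₂: [Fe²⁺] = (Ksp/[OH⁻]^2) = 6.88×10⁻¹³ M
The smaller threshold [Fe²⁺] is reached first, so FeS precipitates first.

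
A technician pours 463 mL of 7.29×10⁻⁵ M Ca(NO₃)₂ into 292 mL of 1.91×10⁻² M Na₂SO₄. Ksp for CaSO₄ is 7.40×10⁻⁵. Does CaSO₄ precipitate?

No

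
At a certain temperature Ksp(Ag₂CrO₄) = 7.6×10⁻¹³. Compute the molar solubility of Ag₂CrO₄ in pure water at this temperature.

5.7×10⁻⁵ M

Ag₂CrO₄(s) ⇌ 2 Ag⁺(aq) + CrO₄²⁻(aq)
Call the molar solubility s, so that [Ag⁺] = 2s and [CrO₄²⁻] = s.
Ksp = [Ag⁺]^2[CrO₄²⁻] = (2s)^2 · s = 4s^3
4s^3 = 7.6×10⁻¹³  ⇒  s^3 = 1.9×10⁻¹³
s = (1.9×10⁻¹³)^(1/3) = 5.7×10⁻⁵ M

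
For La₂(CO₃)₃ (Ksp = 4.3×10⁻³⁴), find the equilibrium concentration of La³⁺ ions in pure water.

La₂(CO₃)₃(s) ⇌ 2 La³⁺(aq) + 3 CO₃²⁻(aq)
Call the molar solubility s, so that [La³⁺] = 2s and [CO₃²⁻] = 3s.
Ksp = [La³⁺]^2[CO₃²⁻]^3 = (2s)^2 · (3s)^3 = 108s^5 = 4.3×10⁻³⁴
s = 8.3×10⁻⁸ mol/L
[La³⁺] = 2s = 1.7×10⁻⁷ mol/L

1.7×10⁻⁷ M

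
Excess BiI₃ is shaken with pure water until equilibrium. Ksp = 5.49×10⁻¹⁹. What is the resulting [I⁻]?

BiI₃(s) ⇌ Bi³⁺(aq) + 3 I⁻(aq)
Let s be the molar solubility. Then [Bi³⁺] = s and [I⁻] = 3s.
Ksp = [Bi³⁺][I⁻]^3 = s · (3s)^3 = 27s^4 = 5.49×10⁻¹⁹
s = 1.19×10⁻⁵ M
[I⁻] = 3s = 3.58×10⁻⁵ M

3.58×10⁻⁵ M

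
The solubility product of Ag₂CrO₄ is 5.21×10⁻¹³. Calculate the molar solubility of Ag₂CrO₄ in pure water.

5.07×10⁻⁵ M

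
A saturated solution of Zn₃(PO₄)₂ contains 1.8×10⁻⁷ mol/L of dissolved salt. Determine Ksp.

Zn₃(PO₄)₂(s) ⇌ 3 Zn²⁺(aq) + 2 PO₄³⁻(aq)
Let s be the molar solubility. Then [Zn²⁺] = 3s and [PO₄³⁻] = 2s.
Ksp = [Zn²⁺]^3[PO₄³⁻]^2 = (3s)^3 · (2s)^2 = 108s^5
Ksp = 108 × (1.8×10⁻⁷)^5 = 2.0×10⁻³²

Ksp = 2.0×10⁻³²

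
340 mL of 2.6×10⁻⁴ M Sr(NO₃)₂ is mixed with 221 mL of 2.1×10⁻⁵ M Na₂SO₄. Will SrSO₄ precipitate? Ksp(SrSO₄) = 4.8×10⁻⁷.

After mixing, V = 340 mL + 221 mL = 561 mL.
[Sr²⁺] = (2.6×10⁻⁴)(340)/561 = 1.6×10⁻⁴ M
[SO₄²⁻] = (2.1×10⁻⁵)(221)/561 = 8.3×10⁻⁶ M
Q = [Sr²⁺][SO₄²⁻] = 1.3×10⁻⁹
Q = 1.3×10⁻⁹ < Ksp = 4.8×10⁻⁷, so the solution is unsaturated and no precipitate forms.

No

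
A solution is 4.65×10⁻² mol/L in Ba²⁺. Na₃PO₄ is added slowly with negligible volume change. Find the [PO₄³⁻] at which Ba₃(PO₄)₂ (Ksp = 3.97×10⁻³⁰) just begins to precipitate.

A salt starts to precipitate once the ion product Q reaches its Ksp.
Ba₃(PO₄)₂(s) ⇌ 3 Ba²⁺(aq) + 2 PO₄³⁻(aq)
Ksp = [Ba²⁺]^3[PO₄³⁻]^2 = [PO₄³⁻]^2(4.65×10⁻²)^3
[PO₄³⁻]^2 = 3.97×10⁻³⁰ / (4.65×10⁻²)^3 = 3.95×10⁻²⁶
[PO₄³⁻] = 1.99×10⁻¹³ mol/L

1.99×10⁻¹³ M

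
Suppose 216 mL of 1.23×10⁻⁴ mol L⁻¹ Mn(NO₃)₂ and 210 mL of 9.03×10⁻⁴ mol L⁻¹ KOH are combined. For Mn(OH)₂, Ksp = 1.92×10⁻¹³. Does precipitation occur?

Yes

Total volume after mixing = 216 + 210 = 426 mL.
[Mn²⁺] = (1.23×10⁻⁴)(216)/426 = 6.24×10⁻⁵ mol L⁻¹
[OH⁻] = (9.03×10⁻⁴)(210)/426 = 4.45×10⁻⁴ mol L⁻¹
Q = [Mn²⁺][OH⁻]^2 = 1.24×10⁻¹¹
Since Q (1.24×10⁻¹¹) exceeds Ksp (1.92×10⁻¹³), Mn(OH)₂ will precipitate.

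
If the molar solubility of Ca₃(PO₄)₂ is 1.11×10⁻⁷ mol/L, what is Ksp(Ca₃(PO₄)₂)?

Ksp = 1.82×10⁻³³

Ca₃(PO₄)₂(s) ⇌ 3 Ca²⁺(aq) + 2 PO₄³⁻(aq)
For each mole of Ca₃(PO₄)₂ that dissolves per liter, [Ca²⁺] = 3s and [PO₄³⁻] = 2s; let s denote this solubility.
Ksp = [Ca²⁺]^3[PO₄³⁻]^2 = (3s)^3 · (2s)^2 = 108s^5
Ksp = 108 × (1.11×10⁻⁷)^5 = 1.82×10⁻³³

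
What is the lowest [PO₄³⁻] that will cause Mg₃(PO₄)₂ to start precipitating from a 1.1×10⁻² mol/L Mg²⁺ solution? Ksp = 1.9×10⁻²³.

3.8×10⁻⁹ M

The threshold for precipitation is Q = Ksp.
Mg₃(PO₄)₂(s) ⇌ 3 Mg²⁺(aq) + 2 PO₄³⁻(aq)
Ksp = [Mg²⁺]^3[PO₄³⁻]^2 = [PO₄³⁻]^2(1.1×10⁻²)^3
[PO₄³⁻]^2 = 1.9×10⁻²³ / (1.1×10⁻²)^3 = 1.4×10⁻¹⁷
[PO₄³⁻] = 3.8×10⁻⁹ mol/L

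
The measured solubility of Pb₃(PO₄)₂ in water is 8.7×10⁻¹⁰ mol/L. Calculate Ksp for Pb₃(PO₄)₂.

Pb₃(PO₄)₂(s) ⇌ 3 Pb²⁺(aq) + 2 PO₄³⁻(aq)
With molar solubility s: [Pb²⁺] = 3s, [PO₄³⁻] = 2s.
Ksp = [Pb²⁺]^3[PO₄³⁻]^2 = (3s)^3 · (2s)^2 = 108s^5
Ksp = 108 × (8.7×10⁻¹⁰)^5 = 5.4×10⁻⁴⁴

Ksp = 5.4×10⁻⁴⁴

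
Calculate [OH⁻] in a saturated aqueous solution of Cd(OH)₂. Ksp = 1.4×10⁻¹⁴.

3.0×10⁻⁵ M

Cd(OH)₂(s) ⇌ Cd²⁺(aq) + 2 OH⁻(aq)
Let s be the molar solubility. Then [Cd²⁺] = s and [OH⁻] = 2s.
Ksp = [Cd²⁺][OH⁻]^2 = s · (2s)^2 = 4s^3 = 1.4×10⁻¹⁴
s = 1.5×10⁻⁵ mol L⁻¹
[OH⁻] = 2s = 3.0×10⁻⁵ mol L⁻¹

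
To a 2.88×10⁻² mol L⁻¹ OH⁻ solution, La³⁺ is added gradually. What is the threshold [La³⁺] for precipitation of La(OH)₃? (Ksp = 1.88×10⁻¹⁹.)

Each salt precipitates once Q = Ksp for that salt.
La(OH)₃(s) ⇌ La³⁺(aq) + 3 OH⁻(aq)
Ksp = [La³⁺][OH⁻]^3 = [La³⁺](2.88×10⁻²)^3
[La³⁺] = 1.88×10⁻¹⁹ / (2.88×10⁻²)^3 = 7.87×10⁻¹⁵
[La³⁺] = 7.87×10⁻¹⁵ mol L⁻¹

7.87×10⁻¹⁵ M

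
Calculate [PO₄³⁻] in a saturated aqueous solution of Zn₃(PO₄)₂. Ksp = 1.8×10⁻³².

Zn₃(PO₄)₂(s) ⇌ 3 Zn²⁺(aq) + 2 PO₄³⁻(aq)
Let s be the molar solubility. Then [Zn²⁺] = 3s and [PO₄³⁻] = 2s.
Ksp = [Zn²⁺]^3[PO₄³⁻]^2 = (3s)^3 · (2s)^2 = 108s^5 = 1.8×10⁻³²
s = 1.8×10⁻⁷ mol/L
[PO₄³⁻] = 2s = 3.5×10⁻⁷ mol/L

3.5×10⁻⁷ M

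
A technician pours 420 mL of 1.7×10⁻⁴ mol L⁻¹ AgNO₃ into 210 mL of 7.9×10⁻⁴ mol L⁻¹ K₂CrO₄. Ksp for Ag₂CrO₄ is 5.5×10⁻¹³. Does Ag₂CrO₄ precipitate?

Yes

Total volume after mixing = 420 + 210 = 630 mL.
[Ag⁺] = (1.7×10⁻⁴)(420)/630 = 1.1×10⁻⁴ mol L⁻¹
[CrO₄²⁻] = (7.9×10⁻⁴)(210)/630 = 2.6×10⁻⁴ mol L⁻¹
Q = [Ag⁺]^2[CrO₄²⁻] = 3.4×10⁻¹²
Because Q > Ksp (3.4×10⁻¹² vs 5.5×10⁻¹³), a precipitate of Ag₂CrO₄ forms.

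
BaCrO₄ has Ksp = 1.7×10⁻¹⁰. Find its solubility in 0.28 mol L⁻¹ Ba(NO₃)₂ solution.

6.1×10⁻¹⁰ M

BaCrO₄(s) ⇌ Ba²⁺(aq) + CrO₄²⁻(aq)
The solution already contains Ba²⁺ at 0.28 mol L⁻¹. Let s be the molar solubility of BaCrO₄.
[Ba²⁺] ≈ 0.28 mol L⁻¹ (common ion dominates); [CrO₄²⁻] = s.
Ksp = [Ba²⁺][CrO₄²⁻] = (0.28)s
s = 1.7×10⁻¹⁰ / (0.28) = 6.1×10⁻¹⁰
s = 6.1×10⁻¹⁰ mol L⁻¹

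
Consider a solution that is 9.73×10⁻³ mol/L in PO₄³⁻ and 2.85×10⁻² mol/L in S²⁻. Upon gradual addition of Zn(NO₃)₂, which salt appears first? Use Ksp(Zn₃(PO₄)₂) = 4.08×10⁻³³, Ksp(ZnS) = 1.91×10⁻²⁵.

ZnS

Precipitation begins when Q = Ksp.
For Zn₃(PO₄)₂: [Zn²⁺] = (Ksp/[PO₄³⁻]^2)^(1/3) = 3.51×10⁻¹⁰ mol/L
For ZnS: [Zn²⁺] = (Ksp/[S²⁻]) = 6.70×10⁻²⁴ mol/L
Since ZnS needs less Zn²⁺ to reach saturation, it precipitates first.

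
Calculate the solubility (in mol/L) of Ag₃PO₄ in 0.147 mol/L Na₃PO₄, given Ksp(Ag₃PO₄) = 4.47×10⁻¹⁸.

Ag₃PO₄(s) ⇌ 3 Ag⁺(aq) + PO₄³⁻(aq)
With PO₄³⁻ already at 0.147 mol/L and s small, take [PO₄³⁻] ≈ 0.147 mol/L and [Ag⁺] = 3s.
Ksp = [Ag⁺]^3[PO₄³⁻] = (3s)^3(0.147)
(3s)^3 = 4.47×10⁻¹⁸ / (0.147) = 3.04×10⁻¹⁷
s = 1.04×10⁻⁶ mol/L

1.04×10⁻⁶ M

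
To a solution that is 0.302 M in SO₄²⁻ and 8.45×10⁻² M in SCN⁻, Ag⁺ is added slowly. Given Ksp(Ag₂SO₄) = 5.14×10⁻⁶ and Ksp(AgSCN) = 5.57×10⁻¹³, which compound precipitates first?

A salt starts to precipitate once the ion product Q reaches its Ksp.
For Ag₂SO₄: [Ag⁺] = (Ksp/[SO₄²⁻])^(1/2) = 4.13×10⁻³ M
For AgSCN: [Ag⁺] = (Ksp/[SCN⁻]) = 6.59×10⁻¹² M
AgSCN requires the lower [Ag⁺], so it precipitates first.

AgSCN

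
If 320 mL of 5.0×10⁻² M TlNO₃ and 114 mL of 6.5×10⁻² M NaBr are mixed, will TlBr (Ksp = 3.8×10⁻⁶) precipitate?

After mixing, V = 320 mL + 114 mL = 434 mL.
[Tl⁺] = (5.0×10⁻²)(320)/434 = 3.7×10⁻² M
[Br⁻] = (6.5×10⁻²)(114)/434 = 1.7×10⁻² M
Q = [Tl⁺][Br⁻] = 6.3×10⁻⁴
Because Q > Ksp (6.3×10⁻⁴ vs 3.8×10⁻⁶), a precipitate of TlBr forms.

Yes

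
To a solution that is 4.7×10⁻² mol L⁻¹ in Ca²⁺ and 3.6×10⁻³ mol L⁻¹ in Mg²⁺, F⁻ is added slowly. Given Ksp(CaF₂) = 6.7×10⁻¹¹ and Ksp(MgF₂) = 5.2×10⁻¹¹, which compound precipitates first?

CaF₂

Each salt precipitates once Q = Ksp for that salt.
For CaF₂: [F⁻] = (Ksp/[Ca²⁺])^(1/2) = 3.8×10⁻⁵ mol L⁻¹
For MgF₂: [F⁻] = (Ksp/[Mg²⁺])^(1/2) = 1.2×10⁻⁴ mol L⁻¹
CaF₂ requires the lower [F⁻], so it precipitates first.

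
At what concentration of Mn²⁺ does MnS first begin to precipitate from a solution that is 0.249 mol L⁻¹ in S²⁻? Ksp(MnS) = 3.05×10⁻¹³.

Precipitation of each salt begins when its ion product equals Ksp.
MnS(s) ⇌ Mn²⁺(aq) + S²⁻(aq)
Ksp = [Mn²⁺][S²⁻] = [Mn²⁺](0.249)
[Mn²⁺] = 3.05×10⁻¹³ / (0.249) = 1.22×10⁻¹²
[Mn²⁺] = 1.22×10⁻¹² mol L⁻¹

1.22×10⁻¹² M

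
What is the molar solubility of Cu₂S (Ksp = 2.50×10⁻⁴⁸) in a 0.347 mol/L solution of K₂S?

Cu₂S(s) ⇌ 2 Cu⁺(aq) + S²⁻(aq)
S²⁻ is already present at 0.347 mol/L. If s mol/L of Cu₂S dissolves, [Cu⁺] = 2s while [S²⁻] ≈ 0.347 mol/L.
Ksp = [Cu⁺]^2[S²⁻] = (2s)^2(0.347)
(2s)^2 = 2.50×10⁻⁴⁸ / (0.347) = 7.20×10⁻⁴⁸
s = 1.34×10⁻²⁴ mol/L

1.34×10⁻²⁴ M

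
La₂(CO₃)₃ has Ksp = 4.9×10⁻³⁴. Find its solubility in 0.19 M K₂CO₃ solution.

La₂(CO₃)₃(s) ⇌ 2 La³⁺(aq) + 3 CO₃²⁻(aq)
With CO₃²⁻ already at 0.19 M and s small, take [CO₃²⁻] ≈ 0.19 M and [La³⁺] = 2s.
Ksp = [La³⁺]^2[CO₃²⁻]^3 = (2s)^2(0.19)^3
(2s)^2 = 4.9×10⁻³⁴ / (0.19)^3 = 7.1×10⁻³²
s = 1.3×10⁻¹⁶ M

1.3×10⁻¹⁶ M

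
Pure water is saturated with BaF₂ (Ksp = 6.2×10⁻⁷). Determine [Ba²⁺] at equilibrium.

5.4×10⁻³ M

BaF₂(s) ⇌ Ba²⁺(aq) + 2 F⁻(aq)
Let s be the molar solubility. Then [Ba²⁺] = s and [F⁻] = 2s.
Ksp = [Ba²⁺][F⁻]^2 = s · (2s)^2 = 4s^3 = 6.2×10⁻⁷
s = 5.4×10⁻³ mol L⁻¹
[Ba²⁺] = s = 5.4×10⁻³ mol L⁻¹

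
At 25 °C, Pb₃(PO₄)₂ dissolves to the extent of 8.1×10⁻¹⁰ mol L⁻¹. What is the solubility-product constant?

Ksp = 3.8×10⁻⁴⁴

Pb₃(PO₄)₂(s) ⇌ 3 Pb²⁺(aq) + 2 PO₄³⁻(aq)
With molar solubility s: [Pb²⁺] = 3s, [PO₄³⁻] = 2s.
Ksp = [Pb²⁺]^3[PO₄³⁻]^2 = (3s)^3 · (2s)^2 = 108s^5
Ksp = 108 × (8.1×10⁻¹⁰)^5 = 3.8×10⁻⁴⁴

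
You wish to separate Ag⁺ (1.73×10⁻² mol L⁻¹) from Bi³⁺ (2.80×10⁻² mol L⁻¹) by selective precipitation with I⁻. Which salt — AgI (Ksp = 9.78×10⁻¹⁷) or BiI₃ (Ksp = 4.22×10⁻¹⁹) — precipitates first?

AgI

The threshold for precipitation is Q = Ksp.
For AgI: [I⁻] = (Ksp/[Ag⁺]) = 5.65×10⁻¹⁵ mol L⁻¹
For BiI₃: [I⁻] = (Ksp/[Bi³⁺])^(1/3) = 2.47×10⁻⁶ mol L⁻¹
The smaller threshold [I⁻] is reached first, so AgI precipitates first.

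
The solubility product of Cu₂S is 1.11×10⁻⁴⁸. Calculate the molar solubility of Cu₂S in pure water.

6.52×10⁻¹⁷ M

Cu₂S(s) ⇌ 2 Cu⁺(aq) + S²⁻(aq)
With molar solubility s: [Cu⁺] = 2s, [S²⁻] = s.
Ksp = [Cu⁺]^2[S²⁻] = (2s)^2 · s = 4s^3
4s^3 = 1.11×10⁻⁴⁸  ⇒  s^3 = 2.78×10⁻⁴⁹
Taking the 3rd root, s = 6.52×10⁻¹⁷ mol L⁻¹.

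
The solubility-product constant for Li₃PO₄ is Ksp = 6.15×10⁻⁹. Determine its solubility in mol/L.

Li₃PO₄(s) ⇌ 3 Li⁺(aq) + PO₄³⁻(aq)
Let s be the molar solubility. Then [Li⁺] = 3s and [PO₄³⁻] = s.
Ksp = [Li⁺]^3[PO₄³⁻] = (3s)^3 · s = 27s^4
27s^4 = 6.15×10⁻⁹  ⇒  s^4 = 2.28×10⁻¹⁰
Taking the 4th root, s = 3.88×10⁻³ M.

3.88×10⁻³ M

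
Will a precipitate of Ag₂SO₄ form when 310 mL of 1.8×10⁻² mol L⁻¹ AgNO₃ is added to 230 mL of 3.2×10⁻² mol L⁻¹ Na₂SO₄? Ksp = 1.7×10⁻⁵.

No

The combined volume is 540 mL.
[Ag⁺] = (1.8×10⁻²)(310)/540 = 1.0×10⁻² mol L⁻¹
[SO₄²⁻] = (3.2×10⁻²)(230)/540 = 1.4×10⁻² mol L⁻¹
Q = [Ag⁺]^2[SO₄²⁻] = 1.5×10⁻⁶
Q < Ksp (1.5×10⁻⁶ vs 1.7×10⁻⁵); the solution remains unsaturated and no precipitate forms.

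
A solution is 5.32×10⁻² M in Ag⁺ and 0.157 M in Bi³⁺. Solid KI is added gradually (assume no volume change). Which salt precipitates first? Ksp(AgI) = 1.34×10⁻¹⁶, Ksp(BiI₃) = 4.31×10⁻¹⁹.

AgI

A salt starts to precipitate once the ion product Q reaches its Ksp.
For AgI: [I⁻] = (Ksp/[Ag⁺]) = 2.52×10⁻¹⁵ M
For BiI₃: [I⁻] = (Ksp/[Bi³⁺])^(1/3) = 1.40×10⁻⁶ M
The smaller threshold [I⁻] is reached first, so AgI precipitates first.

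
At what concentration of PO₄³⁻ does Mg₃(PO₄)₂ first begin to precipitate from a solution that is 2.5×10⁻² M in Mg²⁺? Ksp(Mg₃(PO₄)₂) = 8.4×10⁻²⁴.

A salt starts to precipitate once the ion product Q reaches its Ksp.
Mg₃(PO₄)₂(s) ⇌ 3 Mg²⁺(aq) + 2 PO₄³⁻(aq)
Ksp = [Mg²⁺]^3[PO₄³⁻]^2 = [PO₄³⁻]^2(2.5×10⁻²)^3
[PO₄³⁻]^2 = 8.4×10⁻²⁴ / (2.5×10⁻²)^3 = 5.4×10⁻¹⁹
[PO₄³⁻] = 7.3×10⁻¹⁰ M

7.3×10⁻¹⁰ M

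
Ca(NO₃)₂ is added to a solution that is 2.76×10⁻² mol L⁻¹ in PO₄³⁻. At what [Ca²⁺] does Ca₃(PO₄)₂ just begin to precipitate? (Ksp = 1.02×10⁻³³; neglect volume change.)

1.10×10⁻¹⁰ M

The threshold for precipitation is Q = Ksp.
Ca₃(PO₄)₂(s) ⇌ 3 Ca²⁺(aq) + 2 PO₄³⁻(aq)
Ksp = [Ca²⁺]^3[PO₄³⁻]^2 = [Ca²⁺]^3(2.76×10⁻²)^2
[Ca²⁺]^3 = 1.02×10⁻³³ / (2.76×10⁻²)^2 = 1.34×10⁻³⁰
[Ca²⁺] = 1.10×10⁻¹⁰ mol L⁻¹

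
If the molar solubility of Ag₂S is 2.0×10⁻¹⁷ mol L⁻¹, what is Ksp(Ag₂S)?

Ag₂S(s) ⇌ 2 Ag⁺(aq) + S²⁻(aq)
If s mol/L of Ag₂S dissolves, [Ag⁺] = 2s and [S²⁻] = s.
Ksp = [Ag⁺]^2[S²⁻] = (2s)^2 · s = 4s^3
Ksp = 4 × (2.0×10⁻¹⁷)^3 = 3.2×10⁻⁵⁰

Ksp = 3.2×10⁻⁵⁰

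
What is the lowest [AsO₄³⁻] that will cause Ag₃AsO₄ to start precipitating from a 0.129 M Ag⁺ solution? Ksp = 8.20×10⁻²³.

3.82×10⁻²⁰ M

A salt starts to precipitate once the ion product Q reaches its Ksp.
Ag₃AsO₄(s) ⇌ 3 Ag⁺(aq) + AsO₄³⁻(aq)
Ksp = [Ag⁺]^3[AsO₄³⁻] = [AsO₄³⁻](0.129)^3
[AsO₄³⁻] = 8.20×10⁻²³ / (0.129)^3 = 3.82×10⁻²⁰
[AsO₄³⁻] = 3.82×10⁻²⁰ M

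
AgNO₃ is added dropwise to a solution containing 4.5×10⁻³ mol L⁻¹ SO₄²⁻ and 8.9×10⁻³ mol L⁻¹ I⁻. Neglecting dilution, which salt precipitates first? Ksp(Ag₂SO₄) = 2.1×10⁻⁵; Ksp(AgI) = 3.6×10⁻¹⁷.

AgI

A salt starts to precipitate once the ion product Q reaches its Ksp.
For Ag₂SO₄: [Ag⁺] = (Ksp/[SO₄²⁻])^(1/2) = 6.8×10⁻² mol L⁻¹
For AgI: [Ag⁺] = (Ksp/[I⁻]) = 4.0×10⁻¹⁵ mol L⁻¹
Since AgI needs less Ag⁺ to reach saturation, it precipitates first.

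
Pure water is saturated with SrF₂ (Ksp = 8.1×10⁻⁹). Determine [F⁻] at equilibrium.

SrF₂(s) ⇌ Sr²⁺(aq) + 2 F⁻(aq)
If s mol/L of SrF₂ dissolves, [Sr²⁺] = s and [F⁻] = 2s.
Ksp = [Sr²⁺][F⁻]^2 = s · (2s)^2 = 4s^3 = 8.1×10⁻⁹
s = 1.3×10⁻³ mol/L
[F⁻] = 2s = 2.5×10⁻³ mol/L

2.5×10⁻³ M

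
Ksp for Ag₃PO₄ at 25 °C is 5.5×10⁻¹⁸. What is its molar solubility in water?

2.1×10⁻⁵ M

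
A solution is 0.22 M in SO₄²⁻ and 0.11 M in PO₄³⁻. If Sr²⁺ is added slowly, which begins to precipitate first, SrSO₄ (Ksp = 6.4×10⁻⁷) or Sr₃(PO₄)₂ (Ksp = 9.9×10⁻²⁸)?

Precipitation begins when Q = Ksp.
For SrSO₄: [Sr²⁺] = (Ksp/[SO₄²⁻]) = 2.9×10⁻⁶ M
For Sr₃(PO₄)₂: [Sr²⁺] = (Ksp/[PO₄³⁻]^2)^(1/3) = 4.3×10⁻⁹ M
Since Sr₃(PO₄)₂ needs less Sr²⁺ to reach saturation, it precipitates first.

Sr₃(PO₄)₂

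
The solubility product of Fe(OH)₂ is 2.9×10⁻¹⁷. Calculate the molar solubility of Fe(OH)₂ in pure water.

1.9×10⁻⁶ M

Fe(OH)₂(s) ⇌ Fe²⁺(aq) + 2 OH⁻(aq)
For each mole of Fe(OH)₂ that dissolves per liter, [Fe²⁺] = s and [OH⁻] = 2s; let s denote this solubility.
Ksp = [Fe²⁺][OH⁻]^2 = s · (2s)^2 = 4s^3
4s^3 = 2.9×10⁻¹⁷  ⇒  s^3 = 7.3×10⁻¹⁸
s = (7.3×10⁻¹⁸)^(1/3) = 1.9×10⁻⁶ M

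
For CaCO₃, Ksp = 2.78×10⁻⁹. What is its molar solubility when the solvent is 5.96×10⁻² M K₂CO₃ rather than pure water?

4.66×10⁻⁸ M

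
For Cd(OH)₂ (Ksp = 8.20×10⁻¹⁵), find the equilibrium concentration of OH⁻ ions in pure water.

Cd(OH)₂(s) ⇌ Cd²⁺(aq) + 2 OH⁻(aq)
With molar solubility s: [Cd²⁺] = s, [OH⁻] = 2s.
Ksp = [Cd²⁺][OH⁻]^2 = s · (2s)^2 = 4s^3 = 8.20×10⁻¹⁵
s = 1.27×10⁻⁵ M
[OH⁻] = 2s = 2.54×10⁻⁵ M

2.54×10⁻⁵ M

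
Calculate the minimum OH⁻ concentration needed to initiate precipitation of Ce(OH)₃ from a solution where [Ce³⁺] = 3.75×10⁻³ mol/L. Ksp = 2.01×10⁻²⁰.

Each salt precipitates once Q = Ksp for that salt.
Ce(OH)₃(s) ⇌ Ce³⁺(aq) + 3 OH⁻(aq)
Ksp = [Ce³⁺][OH⁻]^3 = [OH⁻]^3(3.75×10⁻³)
[OH⁻]^3 = 2.01×10⁻²⁰ / (3.75×10⁻³) = 5.36×10⁻¹⁸
[OH⁻] = 1.75×10⁻⁶ mol/L

1.75×10⁻⁶ M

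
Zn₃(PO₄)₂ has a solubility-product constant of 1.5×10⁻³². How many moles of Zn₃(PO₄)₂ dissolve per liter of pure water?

1.7×10⁻⁷ M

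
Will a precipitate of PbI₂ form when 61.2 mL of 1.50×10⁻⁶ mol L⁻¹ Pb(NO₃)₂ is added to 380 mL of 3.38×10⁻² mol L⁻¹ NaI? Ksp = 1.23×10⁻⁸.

No

Total volume after mixing = 61.2 + 380 = 441.2 mL.
[Pb²⁺] = (1.50×10⁻⁶)(61.2)/441.2 = 2.08×10⁻⁷ mol L⁻¹
[I⁻] = (3.38×10⁻²)(380)/441.2 = 2.91×10⁻² mol L⁻¹
Q = [Pb²⁺][I⁻]^2 = 1.76×10⁻¹⁰
Since Q (1.76×10⁻¹⁰) is less than Ksp (1.23×10⁻⁸), no PbI₂ precipitates.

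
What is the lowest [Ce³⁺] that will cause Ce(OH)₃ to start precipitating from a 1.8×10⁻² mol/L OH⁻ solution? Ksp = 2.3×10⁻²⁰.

3.9×10⁻¹⁵ M

The threshold for precipitation is Q = Ksp.
Ce(OH)₃(s) ⇌ Ce³⁺(aq) + 3 OH⁻(aq)
Ksp = [Ce³⁺][OH⁻]^3 = [Ce³⁺](1.8×10⁻²)^3
[Ce³⁺] = 2.3×10⁻²⁰ / (1.8×10⁻²)^3 = 3.9×10⁻¹⁵
[Ce³⁺] = 3.9×10⁻¹⁵ mol/L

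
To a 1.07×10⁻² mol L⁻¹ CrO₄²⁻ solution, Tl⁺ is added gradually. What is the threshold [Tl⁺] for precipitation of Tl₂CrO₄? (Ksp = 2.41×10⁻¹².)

1.50×10⁻⁵ M

Precipitation begins when Q = Ksp.
Tl₂CrO₄(s) ⇌ 2 Tl⁺(aq) + CrO₄²⁻(aq)
Ksp = [Tl⁺]^2[CrO₄²⁻] = [Tl⁺]^2(1.07×10⁻²)
[Tl⁺]^2 = 2.41×10⁻¹² / (1.07×10⁻²) = 2.25×10⁻¹⁰
[Tl⁺] = 1.50×10⁻⁵ mol L⁻¹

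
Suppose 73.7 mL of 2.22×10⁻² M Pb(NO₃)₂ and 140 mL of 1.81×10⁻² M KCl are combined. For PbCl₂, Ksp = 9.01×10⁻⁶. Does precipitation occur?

No

After mixing, V = 73.7 mL + 140 mL = 213.7 mL.
[Pb²⁺] = (2.22×10⁻²)(73.7)/213.7 = 7.66×10⁻³ M
[Cl⁻] = (1.81×10⁻²)(140)/213.7 = 1.19×10⁻² M
Q = [Pb²⁺][Cl⁻]^2 = 1.08×10⁻⁶
Since Q (1.08×10⁻⁶) is less than Ksp (9.01×10⁻⁶), no PbCl₂ precipitates.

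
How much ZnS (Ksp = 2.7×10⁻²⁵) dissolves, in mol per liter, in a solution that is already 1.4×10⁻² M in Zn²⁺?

1.9×10⁻²³ M

ZnS(s) ⇌ Zn²⁺(aq) + S²⁻(aq)
The solution already contains Zn²⁺ at 1.4×10⁻² M. Let s be the molar solubility of ZnS.
[Zn²⁺] ≈ 1.4×10⁻² M (common ion dominates); [S²⁻] = s.
Ksp = [Zn²⁺][S²⁻] = (1.4×10⁻²)s
s = 2.7×10⁻²⁵ / (1.4×10⁻²) = 1.9×10⁻²³
s = 1.9×10⁻²³ M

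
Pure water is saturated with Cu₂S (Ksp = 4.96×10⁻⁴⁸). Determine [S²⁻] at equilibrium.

1.07×10⁻¹⁶ M

Cu₂S(s) ⇌ 2 Cu⁺(aq) + S²⁻(aq)
With molar solubility s: [Cu⁺] = 2s, [S²⁻] = s.
Ksp = [Cu⁺]^2[S²⁻] = (2s)^2 · s = 4s^3 = 4.96×10⁻⁴⁸
s = 1.07×10⁻¹⁶ mol L⁻¹
[S²⁻] = s = 1.07×10⁻¹⁶ mol L⁻¹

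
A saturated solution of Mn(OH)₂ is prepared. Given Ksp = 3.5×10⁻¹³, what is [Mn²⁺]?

Mn(OH)₂(s) ⇌ Mn²⁺(aq) + 2 OH⁻(aq)
For each mole of Mn(OH)₂ that dissolves per liter, [Mn²⁺] = s and [OH⁻] = 2s; let s denote this solubility.
Ksp = [Mn²⁺][OH⁻]^2 = s · (2s)^2 = 4s^3 = 3.5×10⁻¹³
s = 4.4×10⁻⁵ M
[Mn²⁺] = s = 4.4×10⁻⁵ M

4.4×10⁻⁵ M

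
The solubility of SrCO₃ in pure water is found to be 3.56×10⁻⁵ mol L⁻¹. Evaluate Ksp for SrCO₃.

Ksp = 1.27×10⁻⁹

SrCO₃(s) ⇌ Sr²⁺(aq) + CO₃²⁻(aq)
If s mol/L of SrCO₃ dissolves, [Sr²⁺] = s and [CO₃²⁻] = s.
Ksp = [Sr²⁺][CO₃²⁻] = s · s = s^2
Ksp = (3.56×10⁻⁵)^2 = 1.27×10⁻⁹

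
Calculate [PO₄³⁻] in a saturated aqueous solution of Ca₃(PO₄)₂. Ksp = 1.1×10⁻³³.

Ca₃(PO₄)₂(s) ⇌ 3 Ca²⁺(aq) + 2 PO₄³⁻(aq)
Call the molar solubility s, so that [Ca²⁺] = 3s and [PO₄³⁻] = 2s.
Ksp = [Ca²⁺]^3[PO₄³⁻]^2 = (3s)^3 · (2s)^2 = 108s^5 = 1.1×10⁻³³
s = 1.0×10⁻⁷ mol L⁻¹
[PO₄³⁻] = 2s = 2.0×10⁻⁷ mol L⁻¹

2.0×10⁻⁷ M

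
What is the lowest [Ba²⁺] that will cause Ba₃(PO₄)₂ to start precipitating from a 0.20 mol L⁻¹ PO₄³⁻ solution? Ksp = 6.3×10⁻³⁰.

The threshold for precipitation is Q = Ksp.
Ba₃(PO₄)₂(s) ⇌ 3 Ba²⁺(aq) + 2 PO₄³⁻(aq)
Ksp = [Ba²⁺]^3[PO₄³⁻]^2 = [Ba²⁺]^3(0.20)^2
[Ba²⁺]^3 = 6.3×10⁻³⁰ / (0.20)^2 = 1.6×10⁻²⁸
[Ba²⁺] = 5.4×10⁻¹⁰ mol L⁻¹

5.4×10⁻¹⁰ M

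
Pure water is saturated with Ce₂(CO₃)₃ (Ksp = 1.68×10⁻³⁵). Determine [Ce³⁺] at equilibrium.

8.70×10⁻⁸ M

Ce₂(CO₃)₃(s) ⇌ 2 Ce³⁺(aq) + 3 CO₃²⁻(aq)
For each mole of Ce₂(CO₃)₃ that dissolves per liter, [Ce³⁺] = 2s and [CO₃²⁻] = 3s; let s denote this solubility.
Ksp = [Ce³⁺]^2[CO₃²⁻]^3 = (2s)^2 · (3s)^3 = 108s^5 = 1.68×10⁻³⁵
s = 4.35×10⁻⁸ mol L⁻¹
[Ce³⁺] = 2s = 8.70×10⁻⁸ mol L⁻¹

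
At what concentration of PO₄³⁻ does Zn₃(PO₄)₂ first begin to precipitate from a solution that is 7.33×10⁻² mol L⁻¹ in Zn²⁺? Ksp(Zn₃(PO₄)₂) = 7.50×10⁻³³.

4.36×10⁻¹⁵ M

A salt starts to precipitate once the ion product Q reaches its Ksp.
Zn₃(PO₄)₂(s) ⇌ 3 Zn²⁺(aq) + 2 PO₄³⁻(aq)
Ksp = [Zn²⁺]^3[PO₄³⁻]^2 = [PO₄³⁻]^2(7.33×10⁻²)^3
[PO₄³⁻]^2 = 7.50×10⁻³³ / (7.33×10⁻²)^3 = 1.90×10⁻²⁹
[PO₄³⁻] = 4.36×10⁻¹⁵ mol L⁻¹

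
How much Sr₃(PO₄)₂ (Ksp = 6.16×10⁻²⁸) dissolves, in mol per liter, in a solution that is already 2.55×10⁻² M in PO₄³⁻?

Sr₃(PO₄)₂(s) ⇌ 3 Sr²⁺(aq) + 2 PO₄³⁻(aq)
With PO₄³⁻ already at 2.55×10⁻² M and s small, take [PO₄³⁻] ≈ 2.55×10⁻² M and [Sr²⁺] = 3s.
Ksp = [Sr²⁺]^3[PO₄³⁻]^2 = (3s)^3(2.55×10⁻²)^2
(3s)^3 = 6.16×10⁻²⁸ / (2.55×10⁻²)^2 = 9.47×10⁻²⁵
s = 3.27×10⁻⁹ M

3.27×10⁻⁹ M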